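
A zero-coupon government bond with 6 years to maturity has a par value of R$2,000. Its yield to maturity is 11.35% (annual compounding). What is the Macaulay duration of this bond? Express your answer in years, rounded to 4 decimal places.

A zero-coupon bond has a single cash flow at maturity, so its Macaulay duration equals its maturity: 6 years.

6.0000 years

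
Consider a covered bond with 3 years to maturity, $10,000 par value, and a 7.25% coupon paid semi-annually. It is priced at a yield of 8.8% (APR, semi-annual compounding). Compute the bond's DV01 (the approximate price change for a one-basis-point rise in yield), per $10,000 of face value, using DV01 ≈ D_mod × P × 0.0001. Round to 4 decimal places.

$2.5225

Periodic yield y = 0.044.
  t   CF        PV=CF/(1+0.044)^t    t·PV
  1       362.50       347.2222       347.2222
  2       362.50       332.5883       665.1767
  3       362.50       318.5712       955.7136
  4       362.50       305.1448     1,220.5793
  5       362.50       292.2843     1,461.4216
  6    10,362.50     8,003.1610    48,018.9658
  Σ                  9,598.9719    52,669.0792
P = 9,598.9719; D_Mac = 5.48695 half-year periods = 2.74348 yrs; D_mod = 2.62785 yrs.
DV01 ≈ 2.62785 × 9,598.9719 × 0.0001 = 2.522465.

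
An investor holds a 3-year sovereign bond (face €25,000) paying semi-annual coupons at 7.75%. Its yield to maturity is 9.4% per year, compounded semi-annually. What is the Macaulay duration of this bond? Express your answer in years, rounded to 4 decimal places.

2.7269 years

Periodic yield y = 0.047. Discount each cash flow and weight by its period:
  t   CF        PV=CF/(1+0.047)^t    t·PV
  1       968.75       925.2627       925.2627
  2       968.75       883.7275     1,767.4549
  3       968.75       844.0568     2,532.1704
  4       968.75       806.1669     3,224.6678
  5       968.75       769.9780     3,849.8899
  6    25,968.75    19,713.8277   118,282.9659
  Σ                 23,943.0195   130,582.4116
Price P = Σ PV = 23,943.0195.
Macaulay duration = Σ(t·PV) / P = 130,582.4116 / 23,943.0195 = 5.45388 half-year periods.
In years: 5.45388 / 2 = 2.72694 years.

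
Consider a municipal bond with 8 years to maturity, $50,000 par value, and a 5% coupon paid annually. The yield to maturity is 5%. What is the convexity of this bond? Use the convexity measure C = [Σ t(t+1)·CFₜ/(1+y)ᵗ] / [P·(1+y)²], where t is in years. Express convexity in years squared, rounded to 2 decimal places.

With y = 0.05:
  t   CF        PV=CF/(1+0.05)^t    t·PV        t(t+1)·PV
  1     2,500.00     2,380.9524     2,380.9524       4,761.9048
  2     2,500.00     2,267.5737     4,535.1474      13,605.4422
  3     2,500.00     2,159.5940     6,478.7820      25,915.1280
  4     2,500.00     2,056.7562     8,227.0247      41,135.1237
  5     2,500.00     1,958.8154     9,794.0771      58,764.4625
  6     2,500.00     1,865.5385    11,193.2309      78,352.6166
  7     2,500.00     1,776.7033    12,436.9233      99,495.3862
  8    52,500.00    35,534.0665   284,272.5321   2,558,452.7885
  Σ                 50,000.0000   339,318.6699   2,880,482.8525
P = 50,000.0000.
Convexity = Σ t(t+1)·PV / [P·(1+y)²] = 2,880,482.8525 / (50,000.0000 × 1.102500) = 52.25366.

52.25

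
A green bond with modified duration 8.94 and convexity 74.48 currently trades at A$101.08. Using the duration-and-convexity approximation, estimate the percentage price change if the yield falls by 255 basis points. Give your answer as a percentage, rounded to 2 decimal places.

Duration effect: -D_mod·Δy = -8.94 × (-0.0255) = +0.227970
Convexity effect: ½·C·(Δy)² = 0.5 × 74.48 × (-0.0255)² = +0.02421531
ΔP/P ≈ +0.227970 + 0.02421531 = +0.25218531
= +25.218531%.

+25.22%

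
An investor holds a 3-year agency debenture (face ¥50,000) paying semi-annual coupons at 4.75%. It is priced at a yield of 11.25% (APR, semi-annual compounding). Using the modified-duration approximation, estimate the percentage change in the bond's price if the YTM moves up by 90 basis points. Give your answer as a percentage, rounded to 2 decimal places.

-2.40%

Periodic yield y = 0.05625. Modified duration first:
  t   CF        PV=CF/(1+0.05625)^t    t·PV
  1     1,187.50     1,124.2604     1,124.2604
  2     1,187.50     1,064.3885     2,128.7770
  3     1,187.50     1,007.7051     3,023.1153
  4     1,187.50       954.0403     3,816.1613
  5     1,187.50       903.2334     4,516.1672
  6    51,187.50    36,860.7008   221,164.2046
  Σ                 41,914.3285   235,772.6857
P = 41,914.3285; D_Mac = 5.62511 half-year periods = 2.81255 yrs; D_mod = 2.81255/(1+0.05625) = 2.66277 yrs.
ΔP/P ≈ -D_mod · Δy = -2.66277 × (+0.009) = -0.023965 = -2.3965%.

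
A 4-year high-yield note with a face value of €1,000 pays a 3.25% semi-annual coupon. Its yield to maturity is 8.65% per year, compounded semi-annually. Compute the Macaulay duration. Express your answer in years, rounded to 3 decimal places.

3.755 years

Periodic yield y = 0.04325. Discount each cash flow and weight by its period:
  t   CF        PV=CF/(1+0.04325)^t    t·PV
  1        16.25        15.5763        15.5763
  2        16.25        14.9306        29.8612
  3        16.25        14.3116        42.9348
  4        16.25        13.7183        54.8731
  5        16.25        13.1496        65.7478
  6        16.25        12.6044        75.6265
  7        16.25        12.0819        84.5732
  8     1,016.25       724.2582     5,794.0655
  Σ                    820.6308     6,163.2584
Price P = Σ PV = 820.6308.
Macaulay duration = Σ(t·PV) / P = 6,163.2584 / 820.6308 = 7.51039 half-year periods.
In years: 7.51039 / 2 = 3.75520 years.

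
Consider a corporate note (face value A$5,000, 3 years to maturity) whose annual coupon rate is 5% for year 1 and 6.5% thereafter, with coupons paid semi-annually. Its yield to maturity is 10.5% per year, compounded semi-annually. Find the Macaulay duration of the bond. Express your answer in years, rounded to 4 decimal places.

Periodic yield y = 0.0525. Discount each cash flow and weight by its period:
  t   CF        PV=CF/(1+0.0525)^t    t·PV
  1       125.00       118.7648       118.7648
  2       125.00       112.8407       225.6814
  3       162.50       139.3757       418.1271
  4       162.50       132.4235       529.6939
  5       162.50       125.8180       629.0901
  6     5,162.50     3,797.7593    22,786.5559
  Σ                  4,426.9820    24,707.9132
Price P = Σ PV = 4,426.9820.
Macaulay duration = Σ(t·PV) / P = 24,707.9132 / 4,426.9820 = 5.58121 half-year periods.
In years: 5.58121 / 2 = 2.79060 years.

2.7906 years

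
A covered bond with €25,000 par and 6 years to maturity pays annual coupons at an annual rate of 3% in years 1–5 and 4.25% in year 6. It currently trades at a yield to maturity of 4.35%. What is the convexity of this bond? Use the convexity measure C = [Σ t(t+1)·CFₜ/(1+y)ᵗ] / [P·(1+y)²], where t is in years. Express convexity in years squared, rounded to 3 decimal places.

With y = 0.0435:
  t   CF        PV=CF/(1+0.0435)^t    t·PV        t(t+1)·PV
  1       750.00       718.7350       718.7350       1,437.4701
  2       750.00       688.7734     1,377.5468       4,132.6403
  3       750.00       660.0607     1,980.1822       7,920.7289
  4       750.00       632.5450     2,530.1801      12,650.9007
  5       750.00       606.1764     3,030.8818      18,185.2908
  6    26,062.50    20,186.5151   121,119.0909     847,833.6360
  Σ                 23,492.8057   130,756.6168     892,160.6668
P = 23,492.8057.
Convexity = Σ t(t+1)·PV / [P·(1+y)²] = 892,160.6668 / (23,492.8057 × 1.088892) = 34.87573.

34.876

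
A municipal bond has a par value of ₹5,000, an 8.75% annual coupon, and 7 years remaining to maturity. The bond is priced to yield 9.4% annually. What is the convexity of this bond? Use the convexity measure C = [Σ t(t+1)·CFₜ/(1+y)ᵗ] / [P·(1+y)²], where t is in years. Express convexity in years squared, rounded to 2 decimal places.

33.60

With y = 0.094:
  t   CF        PV=CF/(1+0.094)^t    t·PV        t(t+1)·PV
  1       437.50       399.9086       399.9086         799.8172
  2       437.50       365.5472       731.0943       2,193.2830
  3       437.50       334.1382     1,002.4145       4,009.6581
  4       437.50       305.4279     1,221.7118       6,108.5589
  5       437.50       279.1846     1,395.9230       8,375.5378
  6       437.50       255.1962     1,531.1769      10,718.2385
  7     5,437.50     2,899.1989    20,294.3925     162,355.1402
  Σ                  4,838.6015    26,576.6216     194,560.2335
P = 4,838.6015.
Convexity = Σ t(t+1)·PV / [P·(1+y)²] = 194,560.2335 / (4,838.6015 × 1.196836) = 33.59693.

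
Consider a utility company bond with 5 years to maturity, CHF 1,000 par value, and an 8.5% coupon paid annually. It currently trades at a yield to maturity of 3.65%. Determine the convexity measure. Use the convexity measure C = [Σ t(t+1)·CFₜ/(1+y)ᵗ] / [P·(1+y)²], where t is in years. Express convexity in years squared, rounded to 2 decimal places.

23.11

With y = 0.0365:
  t   CF        PV=CF/(1+0.0365)^t    t·PV        t(t+1)·PV
  1        85.00        82.0068        82.0068         164.0135
  2        85.00        79.1189       158.2378         474.7135
  3        85.00        76.3328       228.9983         915.9932
  4        85.00        73.6447       294.5789       1,472.8947
  5     1,085.00       906.9497     4,534.7485      27,208.4913
  Σ                  1,218.0529     5,298.5704      30,236.1062
P = 1,218.0529.
Convexity = Σ t(t+1)·PV / [P·(1+y)²] = 30,236.1062 / (1,218.0529 × 1.074332) = 23.10581.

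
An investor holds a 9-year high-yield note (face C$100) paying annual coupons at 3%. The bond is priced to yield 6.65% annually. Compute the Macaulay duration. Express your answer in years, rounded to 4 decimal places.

7.8423 years

Periodic yield y = 0.0665. Discount each cash flow and weight by its year:
  t   CF        PV=CF/(1+0.0665)^t    t·PV
  1         3.00         2.8129         2.8129
  2         3.00         2.6375         5.2751
  3         3.00         2.4731         7.4192
  4         3.00         2.3189         9.2755
  5         3.00         2.1743        10.8714
  6         3.00         2.0387        12.2323
  7         3.00         1.9116        13.3811
  8         3.00         1.7924        14.3392
  9       103.00        57.7018       519.3164
  Σ                     75.8612       594.9232
Price P = Σ PV = 75.8612.
Macaulay duration = Σ(t·PV) / P = 594.9232 / 75.8612 = 7.84225 years.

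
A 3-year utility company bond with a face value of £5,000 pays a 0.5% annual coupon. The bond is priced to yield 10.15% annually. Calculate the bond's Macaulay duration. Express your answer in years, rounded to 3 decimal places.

2.983 years

Periodic yield y = 0.1015. Discount each cash flow and weight by its year:
  t   CF        PV=CF/(1+0.1015)^t    t·PV
  1        25.00        22.6963        22.6963
  2        25.00        20.6049        41.2098
  3     5,025.00     3,759.9543    11,279.8628
  Σ                  3,803.2555    11,343.7689
Price P = Σ PV = 3,803.2555.
Macaulay duration = Σ(t·PV) / P = 11,343.7689 / 3,803.2555 = 2.98265 years.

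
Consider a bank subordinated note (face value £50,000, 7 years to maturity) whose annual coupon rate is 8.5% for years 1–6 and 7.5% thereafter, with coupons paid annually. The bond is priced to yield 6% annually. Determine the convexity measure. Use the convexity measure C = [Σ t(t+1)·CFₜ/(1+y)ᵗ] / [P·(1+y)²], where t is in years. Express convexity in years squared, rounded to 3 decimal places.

37.139

With y = 0.06:
  t   CF        PV=CF/(1+0.06)^t    t·PV        t(t+1)·PV
  1     4,250.00     4,009.4340     4,009.4340       8,018.8679
  2     4,250.00     3,782.4849     7,564.9697      22,694.9092
  3     4,250.00     3,568.3820    10,705.1459      42,820.5834
  4     4,250.00     3,366.3981    13,465.5923      67,327.9614
  5     4,250.00     3,175.8472    15,879.2362      95,275.4170
  6     4,250.00     2,996.0823    17,976.4938     125,835.4565
  7    53,750.00    35,746.8199   250,227.7390   2,001,821.9120
  Σ                 56,645.4482   319,828.6108   2,363,795.1075
P = 56,645.4482.
Convexity = Σ t(t+1)·PV / [P·(1+y)²] = 2,363,795.1075 / (56,645.4482 × 1.123600) = 37.13925.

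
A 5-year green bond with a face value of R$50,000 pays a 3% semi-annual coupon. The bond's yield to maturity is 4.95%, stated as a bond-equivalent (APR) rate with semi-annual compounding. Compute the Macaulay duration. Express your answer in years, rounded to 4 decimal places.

Periodic yield y = 0.02475. Discount each cash flow and weight by its period:
  t   CF        PV=CF/(1+0.02475)^t    t·PV
  1       750.00       731.8858       731.8858
  2       750.00       714.2091     1,428.4183
  3       750.00       696.9594     2,090.8782
  4       750.00       680.1263     2,720.5051
  5       750.00       663.6997     3,318.4986
  6       750.00       647.6699     3,886.0193
  7       750.00       632.0272     4,424.1905
  8       750.00       616.7623     4,934.0987
  9       750.00       601.8662     5,416.7954
  10   50,750.00    39,742.6458   397,426.4585
  Σ                 45,727.8518   426,377.7483
Price P = Σ PV = 45,727.8518.
Macaulay duration = Σ(t·PV) / P = 426,377.7483 / 45,727.8518 = 9.32425 half-year periods.
In years: 9.32425 / 2 = 4.66212 years.

4.6621 years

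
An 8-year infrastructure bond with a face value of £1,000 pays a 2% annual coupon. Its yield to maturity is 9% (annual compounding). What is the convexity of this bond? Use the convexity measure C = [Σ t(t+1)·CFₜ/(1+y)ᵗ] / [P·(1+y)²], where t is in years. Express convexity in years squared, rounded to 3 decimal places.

53.542

With y = 0.09:
  t   CF        PV=CF/(1+0.09)^t    t·PV        t(t+1)·PV
  1        20.00        18.3486        18.3486          36.6972
  2        20.00        16.8336        33.6672         101.0016
  3        20.00        15.4437        46.3310         185.3240
  4        20.00        14.1685        56.6740         283.3701
  5        20.00        12.9986        64.9931         389.9588
  6        20.00        11.9253        71.5521         500.8646
  7        20.00        10.9407        76.5848         612.6784
  8     1,020.00       511.9036     4,095.2288      36,857.0596
  Σ                    612.5627     4,463.3797      38,966.9543
P = 612.5627.
Convexity = Σ t(t+1)·PV / [P·(1+y)²] = 38,966.9543 / (612.5627 × 1.188100) = 53.54180.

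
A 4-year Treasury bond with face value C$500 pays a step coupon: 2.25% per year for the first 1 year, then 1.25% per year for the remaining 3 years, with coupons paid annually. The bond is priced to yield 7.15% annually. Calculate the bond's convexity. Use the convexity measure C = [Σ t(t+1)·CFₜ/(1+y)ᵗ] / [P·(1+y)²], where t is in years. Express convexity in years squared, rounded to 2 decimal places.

16.76

With y = 0.0715:
  t   CF        PV=CF/(1+0.0715)^t    t·PV        t(t+1)·PV
  1        11.25        10.4993        10.4993          20.9986
  2         6.25         5.4437        10.8874          32.6623
  3         6.25         5.0805        15.2414          60.9656
  4       506.25       384.0576     1,536.2303       7,681.1515
  Σ                    405.0811     1,572.8584       7,795.7780
P = 405.0811.
Convexity = Σ t(t+1)·PV / [P·(1+y)²] = 7,795.7780 / (405.0811 × 1.148112) = 16.76228.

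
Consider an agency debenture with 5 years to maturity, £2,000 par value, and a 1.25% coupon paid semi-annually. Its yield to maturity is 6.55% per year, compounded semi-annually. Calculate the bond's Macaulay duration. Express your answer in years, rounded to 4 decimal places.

4.8388 years

Periodic yield y = 0.03275. Discount each cash flow and weight by its period:
  t   CF        PV=CF/(1+0.03275)^t    t·PV
  1        12.50        12.1036        12.1036
  2        12.50        11.7198        23.4396
  3        12.50        11.3481        34.0444
  4        12.50        10.9883        43.9531
  5        12.50        10.6398        53.1991
  6        12.50        10.3024        61.8145
  7        12.50         9.9757        69.8299
  8        12.50         9.6594        77.2749
  9        12.50         9.3530        84.1774
  10    2,012.50     1,458.0884    14,580.8839
  Σ                  1,554.1785    15,040.7203
Price P = Σ PV = 1,554.1785.
Macaulay duration = Σ(t·PV) / P = 15,040.7203 / 1,554.1785 = 9.67760 half-year periods.
In years: 9.67760 / 2 = 4.83880 years.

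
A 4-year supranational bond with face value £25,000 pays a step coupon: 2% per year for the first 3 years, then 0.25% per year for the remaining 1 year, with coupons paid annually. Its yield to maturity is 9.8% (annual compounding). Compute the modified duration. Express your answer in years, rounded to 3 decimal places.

Periodic yield y = 0.098. First find Macaulay duration:
  t   CF        PV=CF/(1+0.098)^t    t·PV
  1       500.00       455.3734       455.3734
  2       500.00       414.7299       829.4598
  3       500.00       377.7139     1,133.1417
  4    25,062.50    17,243.0874    68,972.3496
  Σ                 18,490.9046    71,390.3245
P = 18,490.9046; Macaulay duration = 71,390.3245 / 18,490.9046 = 3.86083 years.
Modified duration = D_Mac / (1 + y) = 3.86083 / 1.098 = 3.51624 years.

3.516 years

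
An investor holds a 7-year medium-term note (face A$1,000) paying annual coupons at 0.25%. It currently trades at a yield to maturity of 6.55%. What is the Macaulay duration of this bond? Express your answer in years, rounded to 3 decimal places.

Periodic yield y = 0.0655. Discount each cash flow and weight by its year:
  t   CF        PV=CF/(1+0.0655)^t    t·PV
  1         2.50         2.3463         2.3463
  2         2.50         2.2021         4.4042
  3         2.50         2.0667         6.2001
  4         2.50         1.9397         7.7587
  5         2.50         1.8204         9.1021
  6         2.50         1.7085        10.2511
  7     1,002.50       642.9989     4,500.9920
  Σ                    655.0826     4,541.0545
Price P = Σ PV = 655.0826.
Macaulay duration = Σ(t·PV) / P = 4,541.0545 / 655.0826 = 6.93203 years.

6.932 years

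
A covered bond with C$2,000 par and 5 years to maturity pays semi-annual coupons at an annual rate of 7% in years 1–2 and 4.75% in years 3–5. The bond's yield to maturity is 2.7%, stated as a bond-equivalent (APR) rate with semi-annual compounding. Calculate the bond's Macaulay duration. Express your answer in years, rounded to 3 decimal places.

Periodic yield y = 0.0135. Discount each cash flow and weight by its period:
  t   CF        PV=CF/(1+0.0135)^t    t·PV
  1        70.00        69.0676        69.0676
  2        70.00        68.1476       136.2952
  3        70.00        67.2399       201.7196
  4        70.00        66.3442       265.3768
  5        47.50        44.4196       222.0981
  6        47.50        43.8279       262.9677
  7        47.50        43.2441       302.7090
  8        47.50        42.6681       341.3450
  9        47.50        42.0998       378.8980
  10    2,047.50     1,790.5497    17,905.4970
  Σ                  2,277.6086    20,085.9740
Price P = Σ PV = 2,277.6086.
Macaulay duration = Σ(t·PV) / P = 20,085.9740 / 2,277.6086 = 8.81889 half-year periods.
In years: 8.81889 / 2 = 4.40944 years.

4.409 years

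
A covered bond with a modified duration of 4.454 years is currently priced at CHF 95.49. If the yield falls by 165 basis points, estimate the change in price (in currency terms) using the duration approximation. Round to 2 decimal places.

Duration approximation: ΔP/P ≈ -D_mod · Δy = -4.454 × (-0.0165) = +0.073491.
ΔP ≈ 95.49 × (+0.073491) = +7.01765559.

+CHF 7.02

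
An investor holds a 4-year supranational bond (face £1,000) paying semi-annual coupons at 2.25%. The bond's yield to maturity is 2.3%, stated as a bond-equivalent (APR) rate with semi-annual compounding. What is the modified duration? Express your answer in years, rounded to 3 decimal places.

3.804 years

Periodic yield y = 0.0115. First find Macaulay duration:
  t   CF        PV=CF/(1+0.0115)^t    t·PV
  1        11.25        11.1221        11.1221
  2        11.25        10.9956        21.9913
  3        11.25        10.8706        32.6119
  4        11.25        10.7470        42.9882
  5        11.25        10.6249        53.1243
  6        11.25        10.5041        63.0244
  7        11.25        10.3846        72.6925
  8     1,011.25       922.8507     7,382.8055
  Σ                    998.0997     7,680.3600
P = 998.0997; Macaulay duration = 7,680.3600 / 998.0997 = 7.69498 half-year periods = 3.84749 years.
Modified duration = D_Mac / (1 + y) = 3.84749 / 1.0115 = 3.80375 years.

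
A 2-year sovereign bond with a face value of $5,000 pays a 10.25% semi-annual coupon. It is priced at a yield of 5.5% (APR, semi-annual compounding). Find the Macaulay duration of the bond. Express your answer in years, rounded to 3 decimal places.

1.865 years

Periodic yield y = 0.0275. Discount each cash flow and weight by its period:
  t   CF        PV=CF/(1+0.0275)^t    t·PV
  1       256.25       249.3917       249.3917
  2       256.25       242.7170       485.4340
  3       256.25       236.2209       708.6628
  4     5,256.25     4,715.7274    18,862.9096
  Σ                  5,444.0571    20,306.3981
Price P = Σ PV = 5,444.0571.
Macaulay duration = Σ(t·PV) / P = 20,306.3981 / 5,444.0571 = 3.73001 half-year periods.
In years: 3.73001 / 2 = 1.86501 years.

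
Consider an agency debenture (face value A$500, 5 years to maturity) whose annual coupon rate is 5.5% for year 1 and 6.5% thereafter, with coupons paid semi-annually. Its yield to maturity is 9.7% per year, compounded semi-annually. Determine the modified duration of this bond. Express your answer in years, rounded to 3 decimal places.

4.132 years

Periodic yield y = 0.0485. First find Macaulay duration:
  t   CF        PV=CF/(1+0.0485)^t    t·PV
  1        13.75        13.1140        13.1140
  2        13.75        12.5074        25.0147
  3        16.25        14.0977        42.2931
  4        16.25        13.4456        53.7823
  5        16.25        12.8236        64.1182
  6        16.25        12.2305        73.3828
  7        16.25        11.6647        81.6530
  8        16.25        11.1252        89.0012
  9        16.25        10.6105        95.4949
  10      516.25       321.4961     3,214.9611
  Σ                    433.1152     3,752.8152
P = 433.1152; Macaulay duration = 3,752.8152 / 433.1152 = 8.66470 half-year periods = 4.33235 years.
Modified duration = D_Mac / (1 + y) = 4.33235 / 1.0485 = 4.13195 years.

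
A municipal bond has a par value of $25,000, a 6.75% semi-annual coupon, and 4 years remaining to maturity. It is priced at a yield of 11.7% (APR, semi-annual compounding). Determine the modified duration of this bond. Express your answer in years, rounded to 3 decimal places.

Periodic yield y = 0.0585. First find Macaulay duration:
  t   CF        PV=CF/(1+0.0585)^t    t·PV
  1       843.75       797.1186       797.1186
  2       843.75       753.0643     1,506.1286
  3       843.75       711.4448     2,134.3343
  4       843.75       672.1254     2,688.5018
  5       843.75       634.9792     3,174.8958
  6       843.75       599.8858     3,599.3150
  7       843.75       566.7320     3,967.1241
  8    25,843.75    16,399.4254   131,195.4034
  Σ                 21,134.7755   149,062.8217
P = 21,134.7755; Macaulay duration = 149,062.8217 / 21,134.7755 = 7.05296 half-year periods = 3.52648 years.
Modified duration = D_Mac / (1 + y) = 3.52648 / 1.0585 = 3.33158 years.

3.332 years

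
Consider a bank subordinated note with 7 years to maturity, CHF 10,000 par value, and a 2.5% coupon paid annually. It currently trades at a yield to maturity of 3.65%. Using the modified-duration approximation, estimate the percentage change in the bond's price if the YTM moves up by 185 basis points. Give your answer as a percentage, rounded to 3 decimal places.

Periodic yield y = 0.0365. Modified duration first:
  t   CF        PV=CF/(1+0.0365)^t    t·PV
  1       250.00       241.1963       241.1963
  2       250.00       232.7027       465.4054
  3       250.00       224.5081       673.5244
  4       250.00       216.6022       866.4086
  5       250.00       208.9746     1,044.8729
  6       250.00       201.6156     1,209.6937
  7    10,250.00     7,975.1474    55,826.0320
  Σ                  9,300.7470    60,327.1334
P = 9,300.7470; D_Mac = 6.48627 yrs; D_mod = 6.48627/(1+0.0365) = 6.25786 yrs.
ΔP/P ≈ -D_mod · Δy = -6.25786 × (+0.0185) = -0.115770 = -11.5770%.

-11.577%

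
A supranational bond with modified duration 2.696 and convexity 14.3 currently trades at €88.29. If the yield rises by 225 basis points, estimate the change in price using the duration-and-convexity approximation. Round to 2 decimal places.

-€5.04

Duration effect: -D_mod·Δy = -2.696 × (+0.0225) = -0.060660
Convexity effect: ½·C·(Δy)² = 0.5 × 14.3 × (0.0225)² = +0.0036196875
ΔP/P ≈ -0.060660 + 0.0036196875 = -0.0570403125
ΔP ≈ 88.29 × (-0.0570403125) = -5.036089190625.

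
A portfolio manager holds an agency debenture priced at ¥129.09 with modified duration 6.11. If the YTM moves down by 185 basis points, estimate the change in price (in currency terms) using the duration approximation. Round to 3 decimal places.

Duration approximation: ΔP/P ≈ -D_mod · Δy = -6.11 × (-0.0185) = +0.113035.
ΔP ≈ 129.09 × (+0.113035) = +14.59168815.

+¥14.592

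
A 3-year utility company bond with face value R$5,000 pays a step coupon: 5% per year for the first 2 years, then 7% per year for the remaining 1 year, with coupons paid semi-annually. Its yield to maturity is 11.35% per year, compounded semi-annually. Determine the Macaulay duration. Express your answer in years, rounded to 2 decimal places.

2.80 years

Periodic yield y = 0.05675. Discount each cash flow and weight by its period:
  t   CF        PV=CF/(1+0.05675)^t    t·PV
  1       125.00       118.2872       118.2872
  2       125.00       111.9349       223.8698
  3       125.00       105.9237       317.7712
  4       125.00       100.2354       400.9415
  5       175.00       132.7935       663.9674
  6     5,175.00     3,716.0095    22,296.0570
  Σ                  4,285.1842    24,020.8940
Price P = Σ PV = 4,285.1842.
Macaulay duration = Σ(t·PV) / P = 24,020.8940 / 4,285.1842 = 5.60557 half-year periods.
In years: 5.60557 / 2 = 2.80278 years.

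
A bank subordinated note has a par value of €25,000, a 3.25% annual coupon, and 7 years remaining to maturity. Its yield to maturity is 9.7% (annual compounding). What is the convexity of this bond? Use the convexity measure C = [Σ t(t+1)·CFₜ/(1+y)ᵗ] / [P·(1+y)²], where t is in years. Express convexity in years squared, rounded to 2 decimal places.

With y = 0.097:
  t   CF        PV=CF/(1+0.097)^t    t·PV        t(t+1)·PV
  1       812.50       740.6563       740.6563       1,481.3127
  2       812.50       675.1653     1,350.3306       4,050.9918
  3       812.50       615.4652     1,846.3955       7,385.5821
  4       812.50       561.0439     2,244.1757      11,220.8784
  5       812.50       511.4347     2,557.1737      15,343.0424
  6       812.50       466.2122     2,797.2730      19,580.9111
  7    25,812.50    13,501.5515    94,510.8602     756,086.8817
  Σ                 17,071.5291   106,046.8651     815,149.6002
P = 17,071.5291.
Convexity = Σ t(t+1)·PV / [P·(1+y)²] = 815,149.6002 / (17,071.5291 × 1.203409) = 39.67817.

39.68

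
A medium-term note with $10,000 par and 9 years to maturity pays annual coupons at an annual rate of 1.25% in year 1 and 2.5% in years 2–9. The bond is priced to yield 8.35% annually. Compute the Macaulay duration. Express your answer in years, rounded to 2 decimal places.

Periodic yield y = 0.0835. Discount each cash flow and weight by its year:
  t   CF        PV=CF/(1+0.0835)^t    t·PV
  1       125.00       115.3669       115.3669
  2       250.00       212.9522       425.9044
  3       250.00       196.5410       589.6231
  4       250.00       181.3946       725.5784
  5       250.00       167.4154       837.0770
  6       250.00       154.5135       927.0812
  7       250.00       142.6059       998.2415
  8       250.00       131.6160     1,052.9280
  9    10,250.00     4,980.3931    44,823.5381
  Σ                  6,282.7987    50,495.3387
Price P = Σ PV = 6,282.7987.
Macaulay duration = Σ(t·PV) / P = 50,495.3387 / 6,282.7987 = 8.03708 years.

8.04 years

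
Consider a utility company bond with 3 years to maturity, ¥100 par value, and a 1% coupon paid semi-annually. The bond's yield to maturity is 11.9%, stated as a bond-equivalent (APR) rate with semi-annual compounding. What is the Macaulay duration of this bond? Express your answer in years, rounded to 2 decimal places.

2.96 years

Periodic yield y = 0.0595. Discount each cash flow and weight by its period:
  t   CF        PV=CF/(1+0.0595)^t    t·PV
  1         0.50         0.4719         0.4719
  2         0.50         0.4454         0.8908
  3         0.50         0.4204         1.2612
  4         0.50         0.3968         1.5872
  5         0.50         0.3745         1.8726
  6       100.50        71.0494       426.2963
  Σ                     73.1584       432.3800
Price P = Σ PV = 73.1584.
Macaulay duration = Σ(t·PV) / P = 432.3800 / 73.1584 = 5.91019 half-year periods.
In years: 5.91019 / 2 = 2.95509 years.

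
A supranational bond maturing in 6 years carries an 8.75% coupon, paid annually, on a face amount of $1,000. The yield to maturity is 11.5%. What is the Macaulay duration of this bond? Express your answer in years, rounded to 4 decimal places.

Periodic yield y = 0.115. Discount each cash flow and weight by its year:
  t   CF        PV=CF/(1+0.115)^t    t·PV
  1        87.50        78.4753        78.4753
  2        87.50        70.3815       140.7629
  3        87.50        63.1224       189.3672
  4        87.50        56.6120       226.4480
  5        87.50        50.7731       253.8655
  6     1,087.50       565.9526     3,395.7156
  Σ                    885.3169     4,284.6346
Price P = Σ PV = 885.3169.
Macaulay duration = Σ(t·PV) / P = 4,284.6346 / 885.3169 = 4.83966 years.

4.8397 years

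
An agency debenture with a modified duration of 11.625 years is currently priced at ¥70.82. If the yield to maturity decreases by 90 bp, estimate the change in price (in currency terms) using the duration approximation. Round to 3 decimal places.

Duration approximation: ΔP/P ≈ -D_mod · Δy = -11.625 × (-0.009) = +0.104625.
ΔP ≈ 70.82 × (+0.104625) = +7.4095425.

+¥7.410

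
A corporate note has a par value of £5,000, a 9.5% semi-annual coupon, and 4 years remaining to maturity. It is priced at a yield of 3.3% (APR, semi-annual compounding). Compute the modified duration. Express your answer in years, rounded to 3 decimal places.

Periodic yield y = 0.0165. First find Macaulay duration:
  t   CF        PV=CF/(1+0.0165)^t    t·PV
  1       237.50       233.6449       233.6449
  2       237.50       229.8523       459.7046
  3       237.50       226.1213       678.3639
  4       237.50       222.4509       889.8034
  5       237.50       218.8400     1,094.2000
  6       237.50       215.2877     1,291.7265
  7       237.50       211.7932     1,482.5521
  8     5,237.50     4,594.7826    36,758.2612
  Σ                  6,152.7729    42,888.2565
P = 6,152.7729; Macaulay duration = 42,888.2565 / 6,152.7729 = 6.97056 half-year periods = 3.48528 years.
Modified duration = D_Mac / (1 + y) = 3.48528 / 1.0165 = 3.42871 years.

3.429 years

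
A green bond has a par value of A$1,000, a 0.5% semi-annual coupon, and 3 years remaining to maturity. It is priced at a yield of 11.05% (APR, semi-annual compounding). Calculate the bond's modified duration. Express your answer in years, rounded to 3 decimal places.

2.822 years

Periodic yield y = 0.05525. First find Macaulay duration:
  t   CF        PV=CF/(1+0.05525)^t    t·PV
  1         2.50         2.3691         2.3691
  2         2.50         2.2451         4.4901
  3         2.50         2.1275         6.3826
  4         2.50         2.0161         8.0645
  5         2.50         1.9106         9.5529
  6     1,002.50       726.0261     4,356.1564
  Σ                    736.6945     4,387.0156
P = 736.6945; Macaulay duration = 4,387.0156 / 736.6945 = 5.95500 half-year periods = 2.97750 years.
Modified duration = D_Mac / (1 + y) = 2.97750 / 1.05525 = 2.82161 years.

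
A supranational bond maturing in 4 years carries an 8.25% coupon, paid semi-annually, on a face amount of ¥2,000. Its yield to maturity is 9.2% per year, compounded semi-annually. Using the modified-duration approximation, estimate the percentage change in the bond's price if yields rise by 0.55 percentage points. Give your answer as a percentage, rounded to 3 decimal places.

Periodic yield y = 0.046. Modified duration first:
  t   CF        PV=CF/(1+0.046)^t    t·PV
  1        82.50        78.8719        78.8719
  2        82.50        75.4033       150.8067
  3        82.50        72.0873       216.2620
  4        82.50        68.9171       275.6685
  5        82.50        65.8864       329.4318
  6        82.50        62.9889       377.9332
  7        82.50        60.2188       421.5317
  8     2,082.50     1,453.2206    11,625.7645
  Σ                  1,937.5943    13,476.2703
P = 1,937.5943; D_Mac = 6.95516 half-year periods = 3.47758 yrs; D_mod = 3.47758/(1+0.046) = 3.32464 yrs.
ΔP/P ≈ -D_mod · Δy = -3.32464 × (+0.0055) = -0.018286 = -1.8286%.

-1.829%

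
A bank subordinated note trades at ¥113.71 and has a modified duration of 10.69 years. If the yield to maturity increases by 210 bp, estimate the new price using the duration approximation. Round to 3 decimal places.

Duration approximation: ΔP/P ≈ -D_mod · Δy = -10.69 × (+0.021) = -0.224490.
New price ≈ 113.71 × (1 - 0.224490) = 88.1832421.

¥88.183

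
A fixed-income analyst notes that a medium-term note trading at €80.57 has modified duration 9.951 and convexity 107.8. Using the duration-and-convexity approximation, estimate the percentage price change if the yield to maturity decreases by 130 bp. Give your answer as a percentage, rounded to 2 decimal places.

+13.85%

Duration effect: -D_mod·Δy = -9.951 × (-0.013) = +0.129363
Convexity effect: ½·C·(Δy)² = 0.5 × 107.8 × (-0.013)² = +0.0091091
ΔP/P ≈ +0.129363 + 0.0091091 = +0.1384721
= +13.84721%.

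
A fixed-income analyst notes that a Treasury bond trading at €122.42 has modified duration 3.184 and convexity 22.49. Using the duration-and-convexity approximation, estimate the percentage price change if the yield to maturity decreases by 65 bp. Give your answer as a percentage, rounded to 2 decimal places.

+2.12%

Duration effect: -D_mod·Δy = -3.184 × (-0.0065) = +0.020696
Convexity effect: ½·C·(Δy)² = 0.5 × 22.49 × (-0.0065)² = +0.00047510125
ΔP/P ≈ +0.020696 + 0.00047510125 = +0.02117110125
= +2.117110125%.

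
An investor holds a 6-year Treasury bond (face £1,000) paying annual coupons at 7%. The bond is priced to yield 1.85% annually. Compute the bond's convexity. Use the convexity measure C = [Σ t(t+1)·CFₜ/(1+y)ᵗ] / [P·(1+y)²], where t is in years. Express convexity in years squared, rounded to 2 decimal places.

33.49

With y = 0.0185:
  t   CF        PV=CF/(1+0.0185)^t    t·PV        t(t+1)·PV
  1        70.00        68.7285        68.7285         137.4570
  2        70.00        67.4801       134.9603         404.8808
  3        70.00        66.2544       198.7633         795.0532
  4        70.00        65.0510       260.2040       1,301.0198
  5        70.00        63.8694       319.3470       1,916.0822
  6     1,070.00       958.5562     5,751.3372      40,259.3601
  Σ                  1,289.9397     6,733.3402      44,813.8532
P = 1,289.9397.
Convexity = Σ t(t+1)·PV / [P·(1+y)²] = 44,813.8532 / (1,289.9397 × 1.037342) = 33.49044.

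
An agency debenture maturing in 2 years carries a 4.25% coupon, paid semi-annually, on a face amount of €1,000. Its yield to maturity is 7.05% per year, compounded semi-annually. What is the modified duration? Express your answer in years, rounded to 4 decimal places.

1.8706 years

Periodic yield y = 0.03525. First find Macaulay duration:
  t   CF        PV=CF/(1+0.03525)^t    t·PV
  1        21.25        20.5264        20.5264
  2        21.25        19.8275        39.6550
  3        21.25        19.1524        57.4572
  4     1,021.25       889.1010     3,556.4041
  Σ                    948.6074     3,674.0428
P = 948.6074; Macaulay duration = 3,674.0428 / 948.6074 = 3.87309 half-year periods = 1.93655 years.
Modified duration = D_Mac / (1 + y) = 1.93655 / 1.03525 = 1.87061 years.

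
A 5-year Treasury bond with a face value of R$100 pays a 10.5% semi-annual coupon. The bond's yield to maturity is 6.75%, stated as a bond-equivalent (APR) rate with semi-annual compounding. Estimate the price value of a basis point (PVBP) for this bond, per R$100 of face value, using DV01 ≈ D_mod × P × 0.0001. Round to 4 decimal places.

R$0.0458

Periodic yield y = 0.03375.
  t   CF        PV=CF/(1+0.03375)^t    t·PV
  1         5.25         5.0786         5.0786
  2         5.25         4.9128         9.8256
  3         5.25         4.7524        14.2572
  4         5.25         4.5972        18.3890
  5         5.25         4.4471        22.2357
  6         5.25         4.3020        25.8117
  7         5.25         4.1615        29.1306
  8         5.25         4.0256        32.2051
  9         5.25         3.8942        35.0479
  10      105.25        75.5209       755.2085
  Σ                    115.6923       947.1899
P = 115.6923; D_Mac = 8.18714 half-year periods = 4.09357 yrs; D_mod = 3.95992 yrs.
DV01 ≈ 3.95992 × 115.6923 × 0.0001 = 0.045813.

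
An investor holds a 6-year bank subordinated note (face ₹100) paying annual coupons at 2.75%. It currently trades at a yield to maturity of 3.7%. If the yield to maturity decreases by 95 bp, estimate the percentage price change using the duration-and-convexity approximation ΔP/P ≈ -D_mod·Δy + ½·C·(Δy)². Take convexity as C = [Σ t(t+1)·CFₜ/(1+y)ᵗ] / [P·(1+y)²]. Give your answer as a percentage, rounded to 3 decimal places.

With y = 0.037:
  t   CF        PV=CF/(1+0.037)^t    t·PV        t(t+1)·PV
  1         2.75         2.6519         2.6519           5.3038
  2         2.75         2.5573         5.1145          15.3436
  3         2.75         2.4660         7.3981          29.5922
  4         2.75         2.3780         9.5121          47.5606
  5         2.75         2.2932        11.4659          68.7955
  6       102.75        82.6246       495.7475       3,470.2326
  Σ                     94.9710       531.8900       3,636.8283
P = 94.9710; D_Mac = 5.60055 yrs; D_mod = 5.40073 yrs; C = 35.61020.
Duration effect: -5.40073 × (-0.0095) = +0.051307
Convexity effect: 0.5 × 35.61020 × (-0.0095)² = +0.0016069
ΔP/P ≈ +0.051307 + 0.0016069 = +0.052914 = +5.2914%.

+5.291%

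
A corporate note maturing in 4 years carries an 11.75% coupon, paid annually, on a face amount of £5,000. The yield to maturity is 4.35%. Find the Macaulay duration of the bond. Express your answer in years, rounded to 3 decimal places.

Periodic yield y = 0.0435. Discount each cash flow and weight by its year:
  t   CF        PV=CF/(1+0.0435)^t    t·PV
  1       587.50       563.0091       563.0091
  2       587.50       539.5392     1,079.0783
  3       587.50       517.0476     1,551.1427
  4     5,587.50     4,712.4605    18,849.8420
  Σ                  6,332.0563    22,043.0721
Price P = Σ PV = 6,332.0563.
Macaulay duration = Σ(t·PV) / P = 22,043.0721 / 6,332.0563 = 3.48119 years.

3.481 years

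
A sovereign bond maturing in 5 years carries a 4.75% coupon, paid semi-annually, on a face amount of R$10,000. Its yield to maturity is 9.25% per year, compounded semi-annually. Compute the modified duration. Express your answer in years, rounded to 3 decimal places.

Periodic yield y = 0.04625. First find Macaulay duration:
  t   CF        PV=CF/(1+0.04625)^t    t·PV
  1       237.50       227.0012       227.0012
  2       237.50       216.9665       433.9330
  3       237.50       207.3754       622.1261
  4       237.50       198.2083       792.8330
  5       237.50       189.4464       947.2318
  6       237.50       181.0718     1,086.4307
  7       237.50       173.0674     1,211.4719
  8       237.50       165.4169     1,323.3351
  9       237.50       158.1046     1,422.9410
  10   10,237.50     6,513.8718    65,138.7177
  Σ                  8,230.5301    73,206.0215
P = 8,230.5301; Macaulay duration = 73,206.0215 / 8,230.5301 = 8.89445 half-year periods = 4.44722 years.
Modified duration = D_Mac / (1 + y) = 4.44722 / 1.04625 = 4.25063 years.

4.251 years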